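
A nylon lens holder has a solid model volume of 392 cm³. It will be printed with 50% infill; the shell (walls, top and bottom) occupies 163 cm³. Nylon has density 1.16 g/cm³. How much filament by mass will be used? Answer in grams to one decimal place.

321.9 g

Infill region: 392 − 163 → 229 cm³.
Infill deposited = 0.50 × 229 = 114.5 cm³.
Deposited volume = 163 + 114.5, so 277.5 cm³.
Mass = 277.5 × 1.16, so 321.9 g.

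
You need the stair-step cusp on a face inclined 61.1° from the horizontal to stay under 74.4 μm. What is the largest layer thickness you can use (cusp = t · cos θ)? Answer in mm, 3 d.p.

Layer height = cusp / cos(61.1°) = 0.0744 / 0.4833 = 0.154 mm.

0.154 mm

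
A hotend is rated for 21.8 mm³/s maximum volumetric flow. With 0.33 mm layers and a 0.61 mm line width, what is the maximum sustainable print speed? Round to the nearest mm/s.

A = 0.33 × 0.61, so 0.2013 mm².
v_max = Q/A = 21.8/0.2013 = 108.30 mm/s → 108 mm/s.

108 mm/s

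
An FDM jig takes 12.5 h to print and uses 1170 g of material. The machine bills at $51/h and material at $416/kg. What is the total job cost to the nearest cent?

Machine-time cost = 51 × 12.5 = $637.50.
Material charge: 416 × 1170/1000 → $486.72.
Job cost: 637.50 + 486.72 = $1124.22.

$1124.22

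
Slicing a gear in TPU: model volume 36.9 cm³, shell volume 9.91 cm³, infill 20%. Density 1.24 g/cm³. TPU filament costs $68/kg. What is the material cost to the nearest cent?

$1.29

Infill region = 36.9 − 9.91, so 26.99 cm³.
Deposited infill = 0.20 × 26.99, so 5.398 cm³.
Total printed volume = 9.91 + 5.398, so 15.308 cm³.
Mass = 15.308 × 1.24, so 18.98192 g.
At $68/kg: 18.98192/1000 × 68 = $1.29.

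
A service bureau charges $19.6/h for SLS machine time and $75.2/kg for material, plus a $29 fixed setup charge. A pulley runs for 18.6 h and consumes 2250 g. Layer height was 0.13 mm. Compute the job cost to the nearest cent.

$562.76

Time charge = 19.6 × 18.6 = $364.56.
Feedstock cost = 75.2 × 2250/1000, so $169.20.
Total = 364.56 + 169.20 + 29 = $562.76.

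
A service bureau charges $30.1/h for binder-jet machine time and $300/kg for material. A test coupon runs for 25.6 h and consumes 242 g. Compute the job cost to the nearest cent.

$843.16

Machine-time cost = 30.1 × 25.6 = $770.56.
Material charge: 300 × 242/1000 → $72.60.
Total = 770.56 + 72.60 = $843.16.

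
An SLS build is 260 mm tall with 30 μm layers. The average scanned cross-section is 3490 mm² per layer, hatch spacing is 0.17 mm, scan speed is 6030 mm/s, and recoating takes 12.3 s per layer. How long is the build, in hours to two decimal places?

Layers = ⌈260/0.03⌉ = 8667.
Hatch length per layer = 3490 / 0.17, so 20529.4 mm.
Scan time per layer = 20529.4 / 6030, so 3.4045 s.
Time per layer: 3.4045 + 12.3 → 15.7045 s.
8667 layers × 15.7045 s/layer = 136110.9015 s, i.e. 37.81 hours.

37.81 hours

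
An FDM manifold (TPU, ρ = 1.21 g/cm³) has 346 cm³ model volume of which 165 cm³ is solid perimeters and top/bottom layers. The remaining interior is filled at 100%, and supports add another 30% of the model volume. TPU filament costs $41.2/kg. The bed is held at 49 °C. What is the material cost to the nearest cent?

Volume inside the shell = 346 − 165 = 181 cm³.
Deposited infill = 1.00 × 181, so 181 cm³.
Support = 0.30 × 346 = 103.8 cm³.
Total printed volume = 165 + 181 + 103.8 = 449.8 cm³.
Mass = 449.8 × 1.21, so 544.258 g.
At $41.2/kg: 544.258/1000 × 41.2 = $22.42.

$22.42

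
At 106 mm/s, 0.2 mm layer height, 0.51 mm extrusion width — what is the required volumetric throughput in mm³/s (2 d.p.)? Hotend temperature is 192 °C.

10.81

A = 0.2 × 0.51 = 0.102 mm².
Volumetric flow = 106 × 0.102 = 10.81 mm³/s.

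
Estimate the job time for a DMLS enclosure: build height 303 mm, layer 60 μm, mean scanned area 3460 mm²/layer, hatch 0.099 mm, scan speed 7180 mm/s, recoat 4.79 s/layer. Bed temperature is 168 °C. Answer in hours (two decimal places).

13.55 hours

Layers = ⌈303/0.06⌉ = 5050.
Hatch length per layer: 3460 / 0.099 → 34949.5 mm.
Per-layer scan time: 34949.5 / 7180 → 4.8676 s.
Per-layer time = 4.8676 + 4.79 = 9.6576 s.
Total: 5050 × 9.6576 s = 48770.88 s → 13.55 hours.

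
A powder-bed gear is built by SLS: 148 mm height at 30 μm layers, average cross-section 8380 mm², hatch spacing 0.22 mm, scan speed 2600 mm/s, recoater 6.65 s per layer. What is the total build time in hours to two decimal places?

Layers = ⌈148/0.03⌉ = 4934.
Hatch length per layer: 8380 / 0.22 → 38090.9 mm.
Per-layer scan time = 38090.9 / 2600 = 14.6503 s.
Per-layer time = 14.6503 + 6.65 = 21.3003 s.
4934 layers × 21.3003 s/layer = 105095.6802 s, i.e. 29.19 hours.

29.19 hours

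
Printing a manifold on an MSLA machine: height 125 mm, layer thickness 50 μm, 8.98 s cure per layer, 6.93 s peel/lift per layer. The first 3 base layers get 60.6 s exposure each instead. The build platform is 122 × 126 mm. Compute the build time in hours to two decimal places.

Layers = ⌈125/0.05⌉ = 2500.
Burn-in layers: 3 × (60.6 + 6.93) → 202.59 s.
Normal layers = 2497 × (8.98 + 6.93), so 39727.27 s.
Total = 202.59 + 39727.27 = 39929.86 s = 11.09 hours.

11.09 hours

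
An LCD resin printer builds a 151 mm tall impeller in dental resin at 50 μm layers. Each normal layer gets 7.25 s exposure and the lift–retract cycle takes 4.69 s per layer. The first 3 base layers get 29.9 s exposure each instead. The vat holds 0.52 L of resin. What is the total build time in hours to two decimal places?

Layer count = ceil(151 / 0.05) = 3020.
Burn-in layers: 3 × (29.9 + 4.69) → 103.77 s.
Remaining layers: 3017 × (7.25 + 4.69) → 36022.98 s.
Total = 103.77 + 36022.98 = 36126.75 s = 10.04 hours.

10.04 hours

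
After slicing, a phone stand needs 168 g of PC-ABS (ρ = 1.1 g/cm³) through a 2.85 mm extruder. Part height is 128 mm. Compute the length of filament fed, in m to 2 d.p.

23.94 m

Extruded volume: 168/1.1 = 152.7273 cm³ (152727.3 mm³).
Cross-section of 2.85 mm filament: π·(2.85/2)² = 6.3794 mm².
Length = 152727.3 / 6.3794 = 23940.7 mm = 23.94 m.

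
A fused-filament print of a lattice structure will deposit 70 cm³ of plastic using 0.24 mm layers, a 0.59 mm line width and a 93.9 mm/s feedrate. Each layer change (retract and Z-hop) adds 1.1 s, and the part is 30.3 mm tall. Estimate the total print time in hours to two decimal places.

Line area = 0.24 × 0.59 = 0.1416 mm².
Total extruded path = 70000/0.1416 = 494350.3 mm.
Print-move time: 494350.3 / 93.9 → 5264.6 s.
Layers = ⌈30.3/0.24⌉ = 127.
Z-hop total: 127 × 1.1 → 139.7 s.
Altogether 5264.6 + 139.7 = 5404.3 s, i.e. 1.50 hours.

1.50 hours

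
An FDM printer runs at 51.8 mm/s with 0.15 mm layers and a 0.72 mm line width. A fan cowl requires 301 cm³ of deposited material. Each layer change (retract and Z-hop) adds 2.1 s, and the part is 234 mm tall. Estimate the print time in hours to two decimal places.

15.86 hours

Extrusion cross-section: 0.15 × 0.72 → 0.108 mm².
Toolpath length = 301 cm³ / 0.108 mm² = 301000 / 0.108 = 2787037 mm.
Extrusion time = 2787037 / 51.8, so 53803.8 s.
Layers = ⌈234/0.15⌉ = 1560.
Non-print overhead: 1560 × 2.1 → 3276 s.
Total = 53803.8 + 3276 = 57079.8 s = 15.86 hours.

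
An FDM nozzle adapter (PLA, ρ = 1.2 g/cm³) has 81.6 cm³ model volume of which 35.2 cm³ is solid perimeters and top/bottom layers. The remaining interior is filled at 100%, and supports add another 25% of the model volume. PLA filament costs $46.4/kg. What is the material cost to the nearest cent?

$5.68

Infill region = 81.6 − 35.2 = 46.4 cm³.
Deposited infill = 1.00 × 46.4 = 46.4 cm³.
Support: 0.25 × 81.6 → 20.4 cm³.
Deposited volume: 35.2 + 46.4 + 20.4 → 102 cm³.
Mass = 102 × 1.2, so 122.4 g.
Cost = 122.4 g / 1000 × $46.4/kg = $5.68.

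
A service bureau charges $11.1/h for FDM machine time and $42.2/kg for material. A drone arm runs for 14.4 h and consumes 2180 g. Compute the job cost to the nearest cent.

$251.84

Machine cost: 11.1 × 14.4 → $159.84.
Material charge = 42.2 × 2180/1000 = $91.996.
Job cost: 159.84 + 91.996 = 251.836 ≈ $251.84.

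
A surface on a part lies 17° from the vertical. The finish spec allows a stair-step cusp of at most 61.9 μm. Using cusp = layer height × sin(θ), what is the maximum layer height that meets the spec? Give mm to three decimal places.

0.212 mm

sin(17°) = 0.2924; t_max = 0.0619/0.2924 = 0.212 mm.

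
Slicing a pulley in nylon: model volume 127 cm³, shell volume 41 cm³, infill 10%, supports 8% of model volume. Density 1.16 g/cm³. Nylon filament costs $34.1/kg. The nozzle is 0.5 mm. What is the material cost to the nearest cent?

$2.36

Volume inside the shell = 127 − 41 = 86 cm³.
Infill deposited: 0.10 × 86 → 8.6 cm³.
Support = 0.08 × 127, so 10.16 cm³.
Deposited volume = 41 + 8.6 + 10.16 = 59.76 cm³.
Mass = 59.76 × 1.16, so 69.3216 g.
Cost = 69.3216 g / 1000 × $34.1/kg = $2.36.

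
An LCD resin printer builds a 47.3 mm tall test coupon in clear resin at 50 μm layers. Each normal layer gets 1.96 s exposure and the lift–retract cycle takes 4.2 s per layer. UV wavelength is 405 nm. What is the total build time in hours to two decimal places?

1.62 hours

Layer count = ceil(47.3 / 0.05) = 946.
Cycle time = 1.96 + 4.2, so 6.16 s.
Build time: 946 × 6.16 s = 5827.36 s, i.e. 1.62 hours.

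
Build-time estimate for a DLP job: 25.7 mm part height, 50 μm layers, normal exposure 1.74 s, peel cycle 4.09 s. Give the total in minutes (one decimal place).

Layer count = ceil(25.7 / 0.05) = 514.
Each layer takes = 1.74 + 4.09, so 5.83 s.
Total = 514 × 5.83 = 2996.62 s = 49.9 minutes.

49.9 minutes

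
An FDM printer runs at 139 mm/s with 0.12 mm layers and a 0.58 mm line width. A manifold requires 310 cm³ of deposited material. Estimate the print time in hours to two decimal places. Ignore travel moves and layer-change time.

Bead cross-section = 0.12 × 0.58 = 0.0696 mm².
Toolpath length = 310 cm³ / 0.0696 mm² = 310000 / 0.0696 = 4454023 mm.
Extrusion time = 4454023 / 139, so 32043.3 s.
That's 32043.3 s → 8.90 hours.

8.90 hours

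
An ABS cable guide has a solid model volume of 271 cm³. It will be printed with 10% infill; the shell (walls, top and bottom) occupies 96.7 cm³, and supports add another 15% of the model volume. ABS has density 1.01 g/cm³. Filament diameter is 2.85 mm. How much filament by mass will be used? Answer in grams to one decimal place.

Volume inside the shell: 271 − 96.7 → 174.3 cm³.
Infill volume = 0.10 × 174.3 = 17.43 cm³.
Support: 0.15 × 271 → 40.65 cm³.
Total printed volume = 96.7 + 17.43 + 40.65 = 154.78 cm³.
Mass: 154.78 × 1.01 → 156.3278 g.

156.3 g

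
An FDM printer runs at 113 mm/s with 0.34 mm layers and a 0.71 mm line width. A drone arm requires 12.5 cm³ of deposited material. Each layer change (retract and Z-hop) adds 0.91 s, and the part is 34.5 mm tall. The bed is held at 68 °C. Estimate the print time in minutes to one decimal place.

9.2 minutes

Bead cross-section = 0.34 × 0.71 = 0.2414 mm².
Path length: 12500 mm³ / 0.2414 mm² → 51781.3 mm.
Extrusion time = 51781.3 / 113, so 458.2 s.
Layers = ⌈34.5/0.34⌉ = 102.
Layer-change overhead = 102 × 0.91, so 92.82 s.
Altogether 458.2 + 92.82 = 551.02 s, i.e. 9.2 minutes.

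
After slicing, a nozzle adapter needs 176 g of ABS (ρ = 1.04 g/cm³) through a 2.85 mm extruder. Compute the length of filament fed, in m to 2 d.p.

26.53 m

Extruded volume: 176/1.04 = 169.2308 cm³ (169230.8 mm³).
Filament cross-section = π × (2.85/2)² = 6.3794 mm².
Length = 169230.8 / 6.3794 = 26527.7 mm = 26.53 m.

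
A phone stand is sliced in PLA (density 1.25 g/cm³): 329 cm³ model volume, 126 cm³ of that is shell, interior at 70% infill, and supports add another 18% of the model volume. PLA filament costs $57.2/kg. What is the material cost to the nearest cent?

Volume inside the shell: 329 − 126 → 203 cm³.
Infill volume: 0.70 × 203 → 142.1 cm³.
Support: 0.18 × 329 → 59.22 cm³.
Total printed volume = 126 + 142.1 + 59.22, so 327.32 cm³.
Mass: 327.32 × 1.25 → 409.15 g.
Cost = 409.15 g / 1000 × $57.2/kg = $23.40.

$23.40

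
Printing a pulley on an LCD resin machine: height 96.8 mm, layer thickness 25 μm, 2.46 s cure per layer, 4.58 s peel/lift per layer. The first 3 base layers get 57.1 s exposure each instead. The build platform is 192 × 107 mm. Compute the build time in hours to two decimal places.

7.62 hours

Layers = ⌈96.8/0.025⌉ = 3872.
Burn-in layers = 3 × (57.1 + 4.58) = 185.04 s.
Regular layers = 3869 × (2.46 + 4.58), so 27237.76 s.
Total = 185.04 + 27237.76 = 27422.8 s = 7.62 hours.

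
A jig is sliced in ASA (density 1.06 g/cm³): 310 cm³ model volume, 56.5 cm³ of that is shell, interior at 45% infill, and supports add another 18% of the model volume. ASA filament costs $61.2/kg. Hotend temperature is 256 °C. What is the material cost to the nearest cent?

Volume inside the shell = 310 − 56.5 = 253.5 cm³.
Infill volume: 0.45 × 253.5 → 114.075 cm³.
Support: 0.18 × 310 → 55.8 cm³.
Deposited volume: 56.5 + 114.075 + 55.8 → 226.375 cm³.
Mass: 226.375 × 1.06 → 239.9575 g.
Cost = 239.9575 g / 1000 × $61.2/kg = $14.69.

$14.69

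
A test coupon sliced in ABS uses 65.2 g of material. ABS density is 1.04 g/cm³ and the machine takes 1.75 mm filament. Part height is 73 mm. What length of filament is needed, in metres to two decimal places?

26.06 m

Volume = 65.2 g / 1.04 g·cm⁻³ = 62.6923 cm³ = 62692.3 mm³.
Cross-section of 1.75 mm filament: π·(1.75/2)² = 2.4053 mm².
Length = 62692.3 / 2.4053 = 26064.23 mm = 26.06 m.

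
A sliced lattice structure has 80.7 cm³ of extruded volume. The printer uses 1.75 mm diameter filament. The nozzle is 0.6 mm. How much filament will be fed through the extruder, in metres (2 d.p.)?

A = π r² = π × 0.875² = 2.4053 mm².
Length = 80.7 cm³ / 2.4053 mm² = 80700 / 2.4053 = 33550.91 mm = 33.55 m.

33.55 m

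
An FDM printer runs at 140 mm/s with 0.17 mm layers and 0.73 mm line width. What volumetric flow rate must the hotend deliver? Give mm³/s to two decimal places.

Bead cross-section = 0.17 × 0.73, so 0.1241 mm².
Q = v·A = 140 × 0.1241 = 17.37 mm³/s.

17.37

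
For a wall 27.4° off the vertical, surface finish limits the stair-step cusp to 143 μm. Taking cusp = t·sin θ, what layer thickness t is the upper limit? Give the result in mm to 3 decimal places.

Layer height = cusp / sin(27.4°) = 0.143 / 0.4602 = 0.311 mm.

0.311 mm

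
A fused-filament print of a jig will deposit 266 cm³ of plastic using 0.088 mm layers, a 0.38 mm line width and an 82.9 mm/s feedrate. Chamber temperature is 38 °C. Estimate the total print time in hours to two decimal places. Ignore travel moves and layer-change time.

26.65 hours

Bead cross-section = 0.088 × 0.38, so 0.03344 mm².
Toolpath length = 266 cm³ / 0.03344 mm² = 266000 / 0.03344 = 7954545.5 mm.
Time extruding = 7954545.5 / 82.9, so 95953.5 s.
95953.5 s = 26.65 hours.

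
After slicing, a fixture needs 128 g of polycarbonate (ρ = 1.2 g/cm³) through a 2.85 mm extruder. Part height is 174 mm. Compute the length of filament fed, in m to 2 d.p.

Extruded volume: 128/1.2 = 106.6667 cm³ (106666.7 mm³).
Cross-section of 2.85 mm filament: π·(2.85/2)² = 6.3794 mm².
Length = 106666.7 / 6.3794 = 16720.49 mm = 16.72 m.

16.72 m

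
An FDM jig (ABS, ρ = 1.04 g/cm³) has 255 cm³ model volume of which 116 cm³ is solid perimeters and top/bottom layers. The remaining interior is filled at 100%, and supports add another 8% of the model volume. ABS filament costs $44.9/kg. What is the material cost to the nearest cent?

$12.86

Infill region = 255 − 116 = 139 cm³.
Infill volume = 1.00 × 139, so 139 cm³.
Support = 0.08 × 255, so 20.4 cm³.
Total extruded = 116 + 139 + 20.4 = 275.4 cm³.
Mass = 275.4 × 1.04, so 286.416 g.
Cost = 286.416 g / 1000 × $44.9/kg = $12.86.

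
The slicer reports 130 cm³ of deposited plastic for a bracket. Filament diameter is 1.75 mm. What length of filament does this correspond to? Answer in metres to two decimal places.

Filament cross-section = π × (1.75/2)² = 2.4053 mm².
Length = 130 cm³ / 2.4053 mm² = 130000 / 2.4053 = 54047.31 mm = 54.05 m.

54.05 m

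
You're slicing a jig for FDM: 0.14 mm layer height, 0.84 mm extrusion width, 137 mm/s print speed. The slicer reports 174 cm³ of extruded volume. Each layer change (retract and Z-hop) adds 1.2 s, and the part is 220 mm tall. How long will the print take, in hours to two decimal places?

3.52 hours

Extrusion cross-section = 0.14 × 0.84, so 0.1176 mm².
Total extruded path = 174000/0.1176 = 1479591.8 mm.
Extrusion time = 1479591.8 / 137 = 10799.9 s.
Layer count = ceil(220 / 0.14) = 1572.
Layer-change overhead: 1572 × 1.2 → 1886.4 s.
Altogether 10799.9 + 1886.4 = 12686.3 s, i.e. 3.52 hours.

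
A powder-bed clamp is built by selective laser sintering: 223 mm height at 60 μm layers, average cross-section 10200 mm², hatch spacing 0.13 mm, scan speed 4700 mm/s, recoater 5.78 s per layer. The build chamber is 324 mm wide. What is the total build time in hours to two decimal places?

23.20 hours

Layer count = ceil(223 / 0.06) = 3717.
Scan path per layer: 10200 / 0.13 → 78461.5 mm.
Per-layer scan time: 78461.5 / 4700 → 16.6939 s.
Time per layer: 16.6939 + 5.78 → 22.4739 s.
Total: 3717 × 22.4739 s = 83535.4863 s → 23.20 hours.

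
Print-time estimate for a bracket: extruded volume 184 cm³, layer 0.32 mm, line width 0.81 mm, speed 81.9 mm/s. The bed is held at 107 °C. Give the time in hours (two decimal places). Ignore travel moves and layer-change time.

2.41 hours

Line area = 0.32 × 0.81, so 0.2592 mm².
Toolpath length = 184 cm³ / 0.2592 mm² = 184000 / 0.2592 = 709876.5 mm.
Print-move time: 709876.5 / 81.9 → 8667.6 s.
8667.6 s = 2.41 hours.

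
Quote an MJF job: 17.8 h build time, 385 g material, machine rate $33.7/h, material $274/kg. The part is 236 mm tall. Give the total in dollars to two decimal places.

Machine cost = 33.7 × 17.8 = $599.86.
Material charge = 274 × 385/1000, so $105.49.
Job cost: 599.86 + 105.49 = $705.35.

$705.35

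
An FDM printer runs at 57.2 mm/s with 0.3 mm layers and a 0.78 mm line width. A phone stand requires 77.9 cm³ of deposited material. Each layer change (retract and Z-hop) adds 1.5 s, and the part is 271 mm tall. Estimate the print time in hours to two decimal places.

1.99 hours

Line area = 0.3 × 0.78 = 0.234 mm².
Toolpath length = 77.9 cm³ / 0.234 mm² = 77900 / 0.234 = 332906 mm.
Extrusion time = 332906 / 57.2, so 5820 s.
Layer count = ceil(271 / 0.3) = 904.
Z-hop total = 904 × 1.5 = 1356 s.
Total = 5820 + 1356 = 7176 s = 1.99 hours.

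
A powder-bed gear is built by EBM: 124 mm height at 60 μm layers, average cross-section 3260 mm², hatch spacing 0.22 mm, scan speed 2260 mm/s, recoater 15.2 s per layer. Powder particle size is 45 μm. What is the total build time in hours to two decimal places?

Layers = ⌈124/0.06⌉ = 2067.
Per-layer scan distance = 3260 / 0.22, so 14818.2 mm.
Beam time per layer = 14818.2 / 2260, so 6.5567 s.
Per-layer time = 6.5567 + 15.2 = 21.7567 s.
Total: 2067 × 21.7567 s = 44971.0989 s → 12.49 hours.

12.49 hours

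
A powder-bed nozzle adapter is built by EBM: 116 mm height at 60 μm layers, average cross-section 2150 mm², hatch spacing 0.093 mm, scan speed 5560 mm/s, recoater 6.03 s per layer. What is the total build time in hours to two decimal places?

Layer count = ceil(116 / 0.06) = 1934.
Scan path per layer = 2150 / 0.093 = 23118.3 mm.
Per-layer scan time = 23118.3 / 5560, so 4.158 s.
Time per layer = 4.158 + 6.03, so 10.188 s.
1934 layers × 10.188 s/layer = 19703.592 s, i.e. 5.47 hours.

5.47 hours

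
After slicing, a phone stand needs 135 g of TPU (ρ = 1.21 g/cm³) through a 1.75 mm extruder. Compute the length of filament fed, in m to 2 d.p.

Volume = 135 g / 1.21 g·cm⁻³ = 111.5702 cm³ = 111570.2 mm³.
Cross-section of 1.75 mm filament: π·(1.75/2)² = 2.4053 mm².
L = V/A = 111570.2/2.4053 = 46385.15 mm → 46.39 m.

46.39 m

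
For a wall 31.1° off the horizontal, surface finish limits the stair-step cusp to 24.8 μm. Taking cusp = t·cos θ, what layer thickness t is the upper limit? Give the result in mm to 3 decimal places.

Layer height = cusp / cos(31.1°) = 0.0248 / 0.8563 = 0.029 mm.

0.029 mm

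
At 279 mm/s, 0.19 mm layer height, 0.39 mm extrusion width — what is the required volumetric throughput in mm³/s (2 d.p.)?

Extrusion cross-section = 0.19 × 0.39, so 0.0741 mm².
Q = v·A = 279 × 0.0741 = 20.67 mm³/s.

20.67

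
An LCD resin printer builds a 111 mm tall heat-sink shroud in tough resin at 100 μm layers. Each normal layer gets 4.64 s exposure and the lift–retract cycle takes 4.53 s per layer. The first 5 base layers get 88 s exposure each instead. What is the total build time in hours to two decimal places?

2.94 hours

Layer count = ceil(111 / 0.1) = 1110.
Bottom layers = 5 × (88 + 4.53) = 462.65 s.
Regular layers = 1105 × (4.64 + 4.53), so 10132.85 s.
Sum: 462.65 + 10132.85 = 10595.5 s → 2.94 hours.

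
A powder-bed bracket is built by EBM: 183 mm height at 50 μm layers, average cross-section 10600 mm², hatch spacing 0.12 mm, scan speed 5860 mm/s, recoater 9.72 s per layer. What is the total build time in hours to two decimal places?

25.21 hours

Layer count = ceil(183 / 0.05) = 3660.
Per-layer scan distance = 10600 / 0.12, so 88333.3 mm.
Per-layer scan time = 88333.3 / 5860 = 15.0739 s.
Time per layer: 15.0739 + 9.72 → 24.7939 s.
3660 layers × 24.7939 s/layer = 90745.674 s, i.e. 25.21 hours.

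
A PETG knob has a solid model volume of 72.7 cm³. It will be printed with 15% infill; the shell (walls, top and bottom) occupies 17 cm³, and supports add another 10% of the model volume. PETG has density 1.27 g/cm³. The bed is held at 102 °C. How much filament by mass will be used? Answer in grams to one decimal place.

Interior volume = 72.7 − 17, so 55.7 cm³.
Deposited infill = 0.15 × 55.7, so 8.355 cm³.
Support = 0.10 × 72.7 = 7.27 cm³.
Total extruded = 17 + 8.355 + 7.27 = 32.625 cm³.
Mass = 32.625 × 1.27, so 41.43375 g.

41.4 g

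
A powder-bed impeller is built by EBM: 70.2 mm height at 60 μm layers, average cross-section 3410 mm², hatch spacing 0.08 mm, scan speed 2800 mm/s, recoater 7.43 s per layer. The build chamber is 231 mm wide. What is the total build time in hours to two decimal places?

7.36 hours

Layer count = ceil(70.2 / 0.06) = 1170.
Hatch length per layer = 3410 / 0.08 = 42625 mm.
Per-layer scan time = 42625 / 2800 = 15.2232 s.
Layer cycle = 15.2232 + 7.43 = 22.6532 s.
1170 layers × 22.6532 s/layer = 26504.244 s, i.e. 7.36 hours.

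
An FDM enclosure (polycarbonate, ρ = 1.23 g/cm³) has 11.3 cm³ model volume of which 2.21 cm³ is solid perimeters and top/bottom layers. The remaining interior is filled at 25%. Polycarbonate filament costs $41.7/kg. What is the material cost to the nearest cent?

$0.23

Volume inside the shell: 11.3 − 2.21 → 9.09 cm³.
Infill deposited: 0.25 × 9.09 → 2.2725 cm³.
Deposited volume: 2.21 + 2.2725 → 4.4825 cm³.
Mass = 4.4825 × 1.23 = 5.513475 g.
At $41.7/kg: 5.513475/1000 × 41.7 = $0.23.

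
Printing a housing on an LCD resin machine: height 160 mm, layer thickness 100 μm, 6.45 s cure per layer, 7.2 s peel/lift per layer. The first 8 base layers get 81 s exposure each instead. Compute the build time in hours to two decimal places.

Layer count = ceil(160 / 0.1) = 1600.
Base layers: 8 × (81 + 7.2) → 705.6 s.
Normal layers = 1592 × (6.45 + 7.2), so 21730.8 s.
Total = 705.6 + 21730.8 = 22436.4 s = 6.23 hours.

6.23 hours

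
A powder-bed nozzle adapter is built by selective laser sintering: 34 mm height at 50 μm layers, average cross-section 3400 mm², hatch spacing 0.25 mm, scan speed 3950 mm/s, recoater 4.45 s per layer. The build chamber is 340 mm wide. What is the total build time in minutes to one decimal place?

89.5 minutes

Layers = ⌈34/0.05⌉ = 680.
Hatch length per layer = 3400 / 0.25, so 13600 mm.
Per-layer scan time = 13600 / 3950 = 3.443 s.
Time per layer = 3.443 + 4.45, so 7.893 s.
Build time = 680 × 7.893 = 5367.24 s = 89.5 minutes.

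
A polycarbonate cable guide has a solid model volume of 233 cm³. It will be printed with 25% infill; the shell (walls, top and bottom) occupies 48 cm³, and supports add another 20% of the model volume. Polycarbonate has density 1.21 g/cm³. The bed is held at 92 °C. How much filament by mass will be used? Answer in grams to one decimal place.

Infill region: 233 − 48 → 185 cm³.
Infill volume = 0.25 × 185, so 46.25 cm³.
Support: 0.20 × 233 → 46.6 cm³.
Deposited volume = 48 + 46.25 + 46.6 = 140.85 cm³.
Mass = 140.85 × 1.21 = 170.4285 g.

170.4 g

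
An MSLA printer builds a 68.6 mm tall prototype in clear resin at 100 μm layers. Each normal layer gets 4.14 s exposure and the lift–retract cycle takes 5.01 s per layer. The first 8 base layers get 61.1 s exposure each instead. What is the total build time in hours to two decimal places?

Number of layers: 68.6 / 0.1 → 686 (rounded up).
Burn-in layers: 8 × (61.1 + 5.01) → 528.88 s.
Normal layers = 678 × (4.14 + 5.01) = 6203.7 s.
Sum: 528.88 + 6203.7 = 6732.58 s → 1.87 hours.

1.87 hours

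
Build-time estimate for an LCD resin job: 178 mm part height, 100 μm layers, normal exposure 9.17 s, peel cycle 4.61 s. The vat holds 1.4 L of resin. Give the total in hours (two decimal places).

6.81 hours

Number of layers: 178 / 0.1 → 1780 (rounded up).
Per-layer time = 9.17 + 4.61, so 13.78 s.
Build time: 1780 × 13.78 s = 24528.4 s, i.e. 6.81 hours.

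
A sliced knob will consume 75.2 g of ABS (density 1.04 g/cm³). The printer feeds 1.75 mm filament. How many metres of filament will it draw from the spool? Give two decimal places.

30.06 m

Volume = 75.2 g / 1.04 g·cm⁻³ = 72.3077 cm³ = 72307.7 mm³.
Cross-section of 1.75 mm filament: π·(1.75/2)² = 2.4053 mm².
L = V/A = 72307.7/2.4053 = 30061.82 mm → 30.06 m.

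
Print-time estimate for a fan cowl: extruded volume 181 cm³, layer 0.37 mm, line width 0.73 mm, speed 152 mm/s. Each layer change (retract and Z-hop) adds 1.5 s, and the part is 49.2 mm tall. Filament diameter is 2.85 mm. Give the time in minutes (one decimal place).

76.8 minutes

Extrusion cross-section: 0.37 × 0.73 → 0.2701 mm².
Toolpath length = 181 cm³ / 0.2701 mm² = 181000 / 0.2701 = 670122.2 mm.
Print-move time: 670122.2 / 152 → 4408.7 s.
Layer count = ceil(49.2 / 0.37) = 133.
Non-print overhead = 133 × 1.5 = 199.5 s.
Altogether 4408.7 + 199.5 = 4608.2 s, i.e. 76.8 minutes.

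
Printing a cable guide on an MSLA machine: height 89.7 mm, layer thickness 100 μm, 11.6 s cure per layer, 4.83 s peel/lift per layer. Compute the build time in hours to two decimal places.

4.09 hours

Layer count = ceil(89.7 / 0.1) = 897.
Cycle time = 11.6 + 4.83 = 16.43 s.
Total = 897 × 16.43 = 14737.71 s = 4.09 hours.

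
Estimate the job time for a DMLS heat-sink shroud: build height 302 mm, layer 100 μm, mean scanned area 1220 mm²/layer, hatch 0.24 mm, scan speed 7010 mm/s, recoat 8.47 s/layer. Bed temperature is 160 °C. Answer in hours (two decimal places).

Layer count = ceil(302 / 0.1) = 3020.
Scan path per layer: 1220 / 0.24 → 5083.3 mm.
Scan time per layer = 5083.3 / 7010 = 0.7251 s.
Per-layer time = 0.7251 + 8.47, so 9.1951 s.
Build time = 3020 × 9.1951 = 27769.202 s = 7.71 hours.

7.71 hours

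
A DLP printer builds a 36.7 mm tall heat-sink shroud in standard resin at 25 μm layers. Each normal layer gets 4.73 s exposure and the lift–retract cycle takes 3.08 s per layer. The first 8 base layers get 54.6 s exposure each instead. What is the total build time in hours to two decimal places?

3.30 hours

Layers = ⌈36.7/0.025⌉ = 1468.
Base layers: 8 × (54.6 + 3.08) → 461.44 s.
Remaining layers = 1460 × (4.73 + 3.08), so 11402.6 s.
Total = 461.44 + 11402.6 = 11864.04 s = 3.30 hours.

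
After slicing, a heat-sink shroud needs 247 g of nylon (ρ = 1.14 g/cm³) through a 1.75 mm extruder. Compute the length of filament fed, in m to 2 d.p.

90.08 m

Extruded volume: 247/1.14 = 216.6667 cm³ (216666.7 mm³).
Cross-section of 1.75 mm filament: π·(1.75/2)² = 2.4053 mm².
L = V/A = 216666.7/2.4053 = 90078.87 mm → 90.08 m.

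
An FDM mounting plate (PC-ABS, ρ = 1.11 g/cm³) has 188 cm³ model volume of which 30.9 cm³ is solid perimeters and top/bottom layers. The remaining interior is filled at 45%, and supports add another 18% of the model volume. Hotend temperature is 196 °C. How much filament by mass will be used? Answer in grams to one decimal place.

150.3 g

Interior volume = 188 − 30.9, so 157.1 cm³.
Infill deposited = 0.45 × 157.1, so 70.695 cm³.
Support = 0.18 × 188 = 33.84 cm³.
Deposited volume = 30.9 + 70.695 + 33.84 = 135.435 cm³.
Mass = 135.435 × 1.11 = 150.33285 g.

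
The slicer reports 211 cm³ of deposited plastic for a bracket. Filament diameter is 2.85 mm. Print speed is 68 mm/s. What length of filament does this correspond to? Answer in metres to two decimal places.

33.08 m

A = π r² = π × 1.425² = 6.3794 mm².
Length = 211 cm³ / 6.3794 mm² = 211000 / 6.3794 = 33075.21 mm = 33.08 m.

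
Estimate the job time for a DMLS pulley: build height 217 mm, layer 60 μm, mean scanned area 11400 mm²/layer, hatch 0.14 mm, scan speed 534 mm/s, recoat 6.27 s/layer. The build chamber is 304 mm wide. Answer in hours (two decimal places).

Layer count = ceil(217 / 0.06) = 3617.
Scan path per layer: 11400 / 0.14 → 81428.6 mm.
Laser time per layer = 81428.6 / 534 = 152.488 s.
Time per layer = 152.488 + 6.27 = 158.758 s.
Build time = 3617 × 158.758 = 574227.686 s = 159.51 hours.

159.51 hours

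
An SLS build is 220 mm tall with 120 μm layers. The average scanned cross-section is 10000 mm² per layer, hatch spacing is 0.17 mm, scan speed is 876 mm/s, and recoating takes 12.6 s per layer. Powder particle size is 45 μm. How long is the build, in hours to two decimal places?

Number of layers: 220 / 0.12 → 1834 (rounded up).
Hatch length per layer: 10000 / 0.17 → 58823.5 mm.
Laser time per layer = 58823.5 / 876, so 67.1501 s.
Layer cycle = 67.1501 + 12.6, so 79.7501 s.
Build time = 1834 × 79.7501 = 146261.6834 s = 40.63 hours.

40.63 hours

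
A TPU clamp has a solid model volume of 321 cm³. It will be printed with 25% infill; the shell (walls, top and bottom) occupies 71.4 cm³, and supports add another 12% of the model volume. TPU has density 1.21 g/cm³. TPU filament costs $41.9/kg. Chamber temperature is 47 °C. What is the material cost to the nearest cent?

$8.74

Volume inside the shell: 321 − 71.4 → 249.6 cm³.
Infill deposited = 0.25 × 249.6 = 62.4 cm³.
Support = 0.12 × 321 = 38.52 cm³.
Deposited volume = 71.4 + 62.4 + 38.52, so 172.32 cm³.
Mass: 172.32 × 1.21 → 208.5072 g.
At $41.9/kg: 208.5072/1000 × 41.9 = $8.74.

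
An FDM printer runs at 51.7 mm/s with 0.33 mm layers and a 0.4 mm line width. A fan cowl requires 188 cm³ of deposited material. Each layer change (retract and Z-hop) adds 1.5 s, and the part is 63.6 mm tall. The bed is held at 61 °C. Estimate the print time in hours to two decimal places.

7.73 hours

Bead cross-section: 0.33 × 0.4 → 0.132 mm².
Toolpath length = 188 cm³ / 0.132 mm² = 188000 / 0.132 = 1424242.4 mm.
Extrusion time = 1424242.4 / 51.7, so 27548.2 s.
Layers = ⌈63.6/0.33⌉ = 193.
Layer-change overhead: 193 × 1.5 → 289.5 s.
Total = 27548.2 + 289.5 = 27837.7 s = 7.73 hours.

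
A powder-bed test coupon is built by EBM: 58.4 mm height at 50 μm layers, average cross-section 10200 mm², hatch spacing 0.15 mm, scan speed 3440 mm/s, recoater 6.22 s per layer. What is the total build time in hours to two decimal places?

Layers = ⌈58.4/0.05⌉ = 1168.
Hatch length per layer = 10200 / 0.15, so 68000 mm.
Per-layer scan time = 68000 / 3440, so 19.7674 s.
Layer cycle: 19.7674 + 6.22 → 25.9874 s.
1168 layers × 25.9874 s/layer = 30353.2832 s, i.e. 8.43 hours.

8.43 hours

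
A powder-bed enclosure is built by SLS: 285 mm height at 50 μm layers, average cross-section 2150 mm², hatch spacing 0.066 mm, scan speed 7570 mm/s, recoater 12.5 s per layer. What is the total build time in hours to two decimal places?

Layers = ⌈285/0.05⌉ = 5700.
Hatch length per layer = 2150 / 0.066 = 32575.8 mm.
Per-layer scan time: 32575.8 / 7570 → 4.3033 s.
Layer cycle: 4.3033 + 12.5 → 16.8033 s.
Build time = 5700 × 16.8033 = 95778.81 s = 26.61 hours.

26.61 hours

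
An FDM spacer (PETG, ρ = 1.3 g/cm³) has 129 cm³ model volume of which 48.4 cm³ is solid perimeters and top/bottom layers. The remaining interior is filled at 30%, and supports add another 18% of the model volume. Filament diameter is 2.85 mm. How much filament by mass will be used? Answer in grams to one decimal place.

124.5 g

Interior volume = 129 − 48.4 = 80.6 cm³.
Deposited infill = 0.30 × 80.6, so 24.18 cm³.
Support: 0.18 × 129 → 23.22 cm³.
Deposited volume = 48.4 + 24.18 + 23.22 = 95.8 cm³.
Mass: 95.8 × 1.3 → 124.54 g.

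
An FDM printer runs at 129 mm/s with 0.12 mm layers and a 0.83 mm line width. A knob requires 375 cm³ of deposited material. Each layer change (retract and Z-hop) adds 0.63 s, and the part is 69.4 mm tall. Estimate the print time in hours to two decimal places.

8.21 hours

Line area = 0.12 × 0.83 = 0.0996 mm².
Total extruded path = 375000/0.0996 = 3765060.2 mm.
Extrusion time = 3765060.2 / 129, so 29186.5 s.
Layer count = ceil(69.4 / 0.12) = 579.
Layer-change overhead = 579 × 0.63 = 364.77 s.
Altogether 29186.5 + 364.77 = 29551.27 s, i.e. 8.21 hours.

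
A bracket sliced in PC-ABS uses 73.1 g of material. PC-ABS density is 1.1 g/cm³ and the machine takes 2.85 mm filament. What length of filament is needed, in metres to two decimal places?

Volume = 73.1 g / 1.1 g·cm⁻³ = 66.4545 cm³ = 66454.5 mm³.
Cross-section of 2.85 mm filament: π·(2.85/2)² = 6.3794 mm².
L = V/A = 66454.5/6.3794 = 10417.05 mm → 10.42 m.

10.42 m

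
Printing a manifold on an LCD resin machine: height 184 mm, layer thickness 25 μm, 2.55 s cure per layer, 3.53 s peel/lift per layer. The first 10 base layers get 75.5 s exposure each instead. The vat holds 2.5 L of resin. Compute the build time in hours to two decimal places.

Layers = ⌈184/0.025⌉ = 7360.
Bottom layers = 10 × (75.5 + 3.53), so 790.3 s.
Remaining layers = 7350 × (2.55 + 3.53), so 44688 s.
Total = 790.3 + 44688 = 45478.3 s = 12.63 hours.

12.63 hours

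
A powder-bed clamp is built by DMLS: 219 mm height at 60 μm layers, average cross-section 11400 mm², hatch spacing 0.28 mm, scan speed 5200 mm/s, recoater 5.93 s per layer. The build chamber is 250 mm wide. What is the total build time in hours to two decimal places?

Layer count = ceil(219 / 0.06) = 3650.
Hatch length per layer = 11400 / 0.28 = 40714.3 mm.
Laser time per layer = 40714.3 / 5200, so 7.8297 s.
Time per layer = 7.8297 + 5.93 = 13.7597 s.
Build time = 3650 × 13.7597 = 50222.905 s = 13.95 hours.

13.95 hours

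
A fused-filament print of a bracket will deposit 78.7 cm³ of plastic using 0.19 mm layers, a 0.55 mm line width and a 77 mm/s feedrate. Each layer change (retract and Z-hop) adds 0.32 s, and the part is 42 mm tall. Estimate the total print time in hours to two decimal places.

Extrusion cross-section = 0.19 × 0.55 = 0.1045 mm².
Total extruded path = 78700/0.1045 = 753110 mm.
Time extruding: 753110 / 77 → 9780.6 s.
Layers = ⌈42/0.19⌉ = 222.
Layer-change overhead: 222 × 0.32 → 71.04 s.
Total = 9780.6 + 71.04 = 9851.64 s = 2.74 hours.

2.74 hours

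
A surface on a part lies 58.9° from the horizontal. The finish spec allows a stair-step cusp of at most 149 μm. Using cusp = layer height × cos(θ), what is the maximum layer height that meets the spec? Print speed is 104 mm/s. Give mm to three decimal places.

0.288 mm

cos(58.9°) = 0.5165; t_max = 0.149/0.5165 = 0.288 mm.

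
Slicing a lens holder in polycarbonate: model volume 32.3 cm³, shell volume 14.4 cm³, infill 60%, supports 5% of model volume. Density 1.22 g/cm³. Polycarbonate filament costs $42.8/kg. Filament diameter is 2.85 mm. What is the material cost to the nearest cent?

$1.40

Interior volume: 32.3 − 14.4 → 17.9 cm³.
Infill volume = 0.60 × 17.9 = 10.74 cm³.
Support = 0.05 × 32.3, so 1.615 cm³.
Total printed volume = 14.4 + 10.74 + 1.615 = 26.755 cm³.
Mass = 26.755 × 1.22, so 32.6411 g.
At $42.8/kg: 32.6411/1000 × 42.8 = $1.40.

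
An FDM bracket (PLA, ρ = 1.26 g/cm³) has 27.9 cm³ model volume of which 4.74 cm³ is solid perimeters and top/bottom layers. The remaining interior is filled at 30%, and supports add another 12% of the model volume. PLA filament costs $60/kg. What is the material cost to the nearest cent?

$1.14

Infill region = 27.9 − 4.74, so 23.16 cm³.
Infill deposited = 0.30 × 23.16, so 6.948 cm³.
Support = 0.12 × 27.9 = 3.348 cm³.
Total printed volume = 4.74 + 6.948 + 3.348 = 15.036 cm³.
Mass: 15.036 × 1.26 → 18.94536 g.
At $60/kg: 18.94536/1000 × 60 = $1.14.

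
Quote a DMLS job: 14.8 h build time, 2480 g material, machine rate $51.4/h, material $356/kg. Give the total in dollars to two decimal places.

Machine cost = 51.4 × 14.8 = $760.72.
Feedstock cost = 356 × 2480/1000 = $882.88.
Total = 760.72 + 882.88 = $1643.60.

$1643.60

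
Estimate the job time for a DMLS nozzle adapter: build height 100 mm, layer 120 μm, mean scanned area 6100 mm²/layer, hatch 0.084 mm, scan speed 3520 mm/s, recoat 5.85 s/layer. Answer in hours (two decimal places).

Layer count = ceil(100 / 0.12) = 834.
Per-layer scan distance = 6100 / 0.084, so 72619 mm.
Scan time per layer: 72619 / 3520 → 20.6304 s.
Time per layer: 20.6304 + 5.85 → 26.4804 s.
Total: 834 × 26.4804 s = 22084.6536 s → 6.13 hours.

6.13 hours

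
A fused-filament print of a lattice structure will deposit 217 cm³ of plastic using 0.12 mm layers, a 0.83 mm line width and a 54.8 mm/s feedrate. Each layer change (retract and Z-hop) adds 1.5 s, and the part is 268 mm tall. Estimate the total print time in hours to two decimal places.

11.97 hours

Bead cross-section = 0.12 × 0.83 = 0.0996 mm².
Toolpath length = 217 cm³ / 0.0996 mm² = 217000 / 0.0996 = 2178714.9 mm.
Extrusion time = 2178714.9 / 54.8 = 39757.6 s.
Layer count = ceil(268 / 0.12) = 2234.
Layer-change overhead = 2234 × 1.5 = 3351 s.
Total = 39757.6 + 3351 = 43108.6 s = 11.97 hours.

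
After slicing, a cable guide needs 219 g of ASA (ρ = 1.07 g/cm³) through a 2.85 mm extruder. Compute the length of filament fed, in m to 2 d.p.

32.08 m

Extruded volume: 219/1.07 = 204.6729 cm³ (204672.9 mm³).
A = π r² = π × 1.425² = 6.3794 mm².
Length = 204672.9 / 6.3794 = 32083.41 mm = 32.08 m.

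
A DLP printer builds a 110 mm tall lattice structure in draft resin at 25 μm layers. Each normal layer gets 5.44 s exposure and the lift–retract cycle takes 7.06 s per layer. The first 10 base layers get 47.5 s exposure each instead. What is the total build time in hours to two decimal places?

Number of layers: 110 / 0.025 → 4400 (rounded up).
Bottom layers: 10 × (47.5 + 7.06) → 545.6 s.
Remaining layers = 4390 × (5.44 + 7.06), so 54875 s.
Total = 545.6 + 54875 = 55420.6 s = 15.39 hours.

15.39 hours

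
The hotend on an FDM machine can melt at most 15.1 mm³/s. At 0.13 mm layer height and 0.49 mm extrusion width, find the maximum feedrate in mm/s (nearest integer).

Bead cross-section: 0.13 × 0.49 → 0.0637 mm².
Max speed = 15.1 / 0.0637 = 237.05 ≈ 237 mm/s.

237 mm/s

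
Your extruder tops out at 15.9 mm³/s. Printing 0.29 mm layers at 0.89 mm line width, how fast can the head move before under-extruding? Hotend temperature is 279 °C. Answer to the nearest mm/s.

62 mm/s

A = 0.29 × 0.89 = 0.2581 mm².
Max speed = 15.9 / 0.2581 = 61.60 ≈ 62 mm/s.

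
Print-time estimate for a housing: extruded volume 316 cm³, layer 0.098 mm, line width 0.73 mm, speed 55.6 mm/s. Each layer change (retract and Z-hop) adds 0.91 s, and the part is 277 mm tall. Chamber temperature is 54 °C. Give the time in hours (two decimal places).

22.78 hours

Bead cross-section = 0.098 × 0.73, so 0.07154 mm².
Toolpath length = 316 cm³ / 0.07154 mm² = 316000 / 0.07154 = 4417109.3 mm.
Extrusion time = 4417109.3 / 55.6, so 79444.4 s.
Number of layers: 277 / 0.098 → 2827 (rounded up).
Z-hop total = 2827 × 0.91, so 2572.57 s.
Altogether 79444.4 + 2572.57 = 82016.97 s, i.e. 22.78 hours.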